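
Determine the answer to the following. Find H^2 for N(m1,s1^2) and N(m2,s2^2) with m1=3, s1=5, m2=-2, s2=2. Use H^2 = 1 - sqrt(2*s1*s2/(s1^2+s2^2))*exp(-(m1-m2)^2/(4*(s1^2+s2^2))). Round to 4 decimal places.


Squared Hellinger distance for Gaussians:
H^2 = 1 - sqrt(2*s1*s2/(s1^2+s2^2)) * exp(-(m1-m2)^2/(4*(s1^2+s2^2))).
s1^2 = 25, s2^2 = 4, s1^2+s2^2 = 29.
sqrt(2*5*2/(29)) = 0.830455.
(m1-m2)^2 = (5)^2 = 25.
exp(-25/(4*29)) = exp(-0.215517) = 0.806124.
H^2 = 1 - 0.830455*0.806124 = 0.3306

0.3306


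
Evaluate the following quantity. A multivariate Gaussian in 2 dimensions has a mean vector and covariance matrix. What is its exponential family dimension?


Exponential family dimension calculation:
For 2-dim MVN: mean has 2 params, covariance has 2*3/2 = 3 unique entries.
Total dim = 2 + 3 = 5.

5


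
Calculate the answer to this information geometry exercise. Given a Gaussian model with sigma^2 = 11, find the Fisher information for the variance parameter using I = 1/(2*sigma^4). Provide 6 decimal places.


Fisher information for variance: I(sigma^2) = 1/(2*sigma^4).
sigma^2 = 11, so sigma^4 = 121.
I = 1/(2*121) = 1/242 = 0.004132

0.004132


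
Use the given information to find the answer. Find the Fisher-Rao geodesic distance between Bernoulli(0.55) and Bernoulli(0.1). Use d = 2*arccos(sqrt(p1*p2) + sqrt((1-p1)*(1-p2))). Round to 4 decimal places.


Geodesic distance on Bernoulli manifold:
d(p1,p2) = 2*arccos(sqrt(p1*p2) + sqrt((1-p1)*(1-p2))).
sqrt(p1*p2) = sqrt(0.55*0.1) = 0.234521.
sqrt((1-p1)*(1-p2)) = sqrt(0.45*0.9) = 0.636396.
arg = 0.234521 + 0.636396 = 0.870917.
d = 2*arccos(0.870917) = 1.0275

1.0275


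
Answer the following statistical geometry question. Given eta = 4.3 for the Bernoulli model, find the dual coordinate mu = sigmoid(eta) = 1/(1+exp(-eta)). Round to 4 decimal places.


Dual coordinate (expectation parameter) for Bernoulli:
mu = 1/(1+exp(-eta)).
eta = 4.3.
exp(-eta) = exp(-4.3) = 0.013569.
mu = 1/(1+0.013569) = 0.9866

0.9866


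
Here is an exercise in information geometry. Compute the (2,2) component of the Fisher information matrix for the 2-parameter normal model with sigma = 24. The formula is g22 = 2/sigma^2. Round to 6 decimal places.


For the 2-parameter normal family, the Fisher metric has:
  g11 = 1/sigma^2, g22 = 2/sigma^2.
sigma = 24, sigma^2 = 576.
g22 = 0.003472

0.003472


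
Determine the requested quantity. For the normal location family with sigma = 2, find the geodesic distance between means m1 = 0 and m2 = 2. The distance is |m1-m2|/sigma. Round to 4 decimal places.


On the fixed-variance normal subfamily, geodesic distance = |m1-m2|/sigma.
|0 - 2| = 2.
sigma = 2.
d = 2/2 = 1.0000

1.0000


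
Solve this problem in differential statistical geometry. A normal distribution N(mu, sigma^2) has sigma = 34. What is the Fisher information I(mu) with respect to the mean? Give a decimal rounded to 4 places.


The Fisher information for the mean of a normal distribution is I(mu) = 1/sigma^2.
sigma = 34, so sigma^2 = 1156.
I(mu) = 1/1156 = 0.0009

0.0009


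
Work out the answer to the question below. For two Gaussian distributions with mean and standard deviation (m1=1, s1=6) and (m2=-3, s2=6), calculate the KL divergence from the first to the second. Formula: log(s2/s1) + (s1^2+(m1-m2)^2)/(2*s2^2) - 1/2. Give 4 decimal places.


KL divergence between normal distributions:
KL = log(s2/s1) + (s1^2 + (m1-m2)^2)/(2*s2^2) - 1/2.
log(6/6) = 0.0.
(6^2 + (1--3)^2)/(2*6^2) = (36 + 16)/72 = 0.722222.
KL = 0.0 + 0.722222 - 0.5 = 0.2222

0.2222


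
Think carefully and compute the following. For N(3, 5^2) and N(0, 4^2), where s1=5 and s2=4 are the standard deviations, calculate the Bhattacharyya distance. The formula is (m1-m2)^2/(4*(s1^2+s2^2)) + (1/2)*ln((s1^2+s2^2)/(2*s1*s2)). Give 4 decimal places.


Bhattacharyya distance between two Gaussians:
DB = (m1-m2)^2/(4*(s1^2+s2^2)) + (1/2)*ln((s1^2+s2^2)/(2*s1*s2)).
(m1-m2)^2 = (3)^2 = 9.
s1^2+s2^2 = 25 + 16 = 41.
term1 = 9/164 = 0.054878.
term2 = 0.5*ln(41/40.0) = 0.012346.
DB = 0.054878 + 0.012346 = 0.0672

0.0672


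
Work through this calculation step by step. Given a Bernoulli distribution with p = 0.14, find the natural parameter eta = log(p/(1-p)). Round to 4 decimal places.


Natural parameter for Bernoulli: eta = log(p/(1-p)).
p = 0.14, 1-p = 0.86.
p/(1-p) = 0.162791.
eta = log(0.162791) = -1.8153

-1.8153


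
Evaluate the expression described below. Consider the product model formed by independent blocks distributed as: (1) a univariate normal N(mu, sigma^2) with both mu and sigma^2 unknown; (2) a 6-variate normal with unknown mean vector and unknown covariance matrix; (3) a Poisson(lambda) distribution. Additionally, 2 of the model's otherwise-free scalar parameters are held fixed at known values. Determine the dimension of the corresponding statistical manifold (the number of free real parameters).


The dimension of a statistical manifold equals the number of free
(independent) real parameters of the model. For a product of independent
blocks the parameter counts add.
- normal (mu, sigma^2): 2.
- 6-variate normal: 6 (mean) + 6*7/2 = 21 (symmetric covariance) = 27.
- Poisson (lambda): 1.
Total = 2 + 27 + 1 = 30.
2 parameter(s) fixed at known values: 30 - 2 = 28.
Dimension = 28

28


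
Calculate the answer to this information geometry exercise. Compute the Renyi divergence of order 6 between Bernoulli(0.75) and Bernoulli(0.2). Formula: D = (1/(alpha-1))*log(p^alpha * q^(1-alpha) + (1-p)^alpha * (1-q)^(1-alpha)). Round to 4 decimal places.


Renyi divergence of order alpha between Bernoulli distributions:
D = (1/(alpha-1))*log(p^alpha * q^(1-alpha) + (1-p)^alpha * (1-q)^(1-alpha)).
alpha = 6, p = 0.75, q = 0.2.
p^alpha * q^(1-alpha) = 0.75^6 * 0.2^-5 = 556.182861.
(1-p)^alpha * (1-q)^(1-alpha) = 0.25^6 * 0.8^-5 = 0.000745.
sum = 556.182861 + 0.000745 = 556.183606.
D = (1/5)*log(556.183606) = 1.2642

1.2642


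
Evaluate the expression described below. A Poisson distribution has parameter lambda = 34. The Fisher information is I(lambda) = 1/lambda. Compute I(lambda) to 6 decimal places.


Fisher information for Poisson: I(lambda) = 1/lambda.
lambda = 34.
I(lambda) = 1/34 = 0.029412

0.029412


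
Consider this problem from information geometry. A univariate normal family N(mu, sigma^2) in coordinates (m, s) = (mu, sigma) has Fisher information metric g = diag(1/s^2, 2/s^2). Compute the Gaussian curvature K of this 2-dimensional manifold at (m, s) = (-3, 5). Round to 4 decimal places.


The metric has the form g = (A dm^2 + B ds^2)/s^2 with A = 1, B = 2.
Substitute u = sqrt(A/B)*m: g = B*(du^2 + ds^2)/s^2, i.e. B times the
Poincare upper half-plane metric, which has constant Gaussian curvature -1.
Scaling a 2D metric by a constant c divides the Gaussian curvature by c,
so K = -1/B = -1/(2) = -0.5000 everywhere (the point (m, s) = (-3, 5) is irrelevant:
the curvature is constant).
The requested Gaussian curvature is K = -0.5000.

-0.5000


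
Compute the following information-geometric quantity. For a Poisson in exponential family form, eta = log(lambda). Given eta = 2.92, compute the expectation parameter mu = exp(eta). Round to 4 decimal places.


Expectation parameter for Poisson exponential family:
mu = exp(eta).
eta = 2.92.
mu = exp(2.92) = 18.5413

18.5413


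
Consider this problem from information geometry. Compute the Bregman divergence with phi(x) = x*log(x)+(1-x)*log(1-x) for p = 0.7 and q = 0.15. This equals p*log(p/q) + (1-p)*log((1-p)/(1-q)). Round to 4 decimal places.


Bregman divergence with negative entropy generator:
D = p*log(p/q) + (1-p)*log((1-p)/(1-q)).
p = 0.7, q = 0.15.
p*log(p/q) = 0.7*log(0.7/0.15) = 1.078312.
(1-p)*log((1-p)/(1-q)) = 0.3*log(0.3/0.85) = -0.312436.
D = 1.078312 + -0.312436 = 0.7659

0.7659


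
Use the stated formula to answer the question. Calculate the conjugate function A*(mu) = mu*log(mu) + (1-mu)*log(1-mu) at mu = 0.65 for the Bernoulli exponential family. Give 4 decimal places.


Legendre transform for Bernoulli:
A*(mu) = mu*log(mu) + (1-mu)*log(1-mu).
mu = 0.65, 1-mu = 0.35.
mu*log(mu) = 0.65*log(0.65) = -0.280009.
(1-mu)*log(1-mu) = 0.35*log(0.35) = -0.367438.
A* = -0.280009 + -0.367438 = -0.6474

-0.6474


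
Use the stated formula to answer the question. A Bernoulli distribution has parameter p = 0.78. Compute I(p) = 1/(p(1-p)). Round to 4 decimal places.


For Bernoulli(p), Fisher information is I(p) = 1/(p*(1-p)).
p = 0.78, 1-p = 0.22.
p*(1-p) = 0.1716.
I(p) = 1/0.1716 = 5.8275

5.8275


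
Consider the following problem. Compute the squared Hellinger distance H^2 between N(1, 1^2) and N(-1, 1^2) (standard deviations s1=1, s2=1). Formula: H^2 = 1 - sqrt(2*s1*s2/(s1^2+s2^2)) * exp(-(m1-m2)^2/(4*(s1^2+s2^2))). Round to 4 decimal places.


Squared Hellinger distance for Gaussians:
H^2 = 1 - sqrt(2*s1*s2/(s1^2+s2^2)) * exp(-(m1-m2)^2/(4*(s1^2+s2^2))).
s1^2 = 1, s2^2 = 1, s1^2+s2^2 = 2.
sqrt(2*1*1/(2)) = 1.0.
(m1-m2)^2 = (2)^2 = 4.
exp(-4/(4*2)) = exp(-0.5) = 0.606531.
H^2 = 1 - 1.0*0.606531 = 0.3935

0.3935


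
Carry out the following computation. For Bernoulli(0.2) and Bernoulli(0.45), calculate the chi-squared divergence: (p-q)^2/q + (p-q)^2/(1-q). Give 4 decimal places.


Chi-squared divergence between Bernoulli distributions:
chi^2 = (p-q)^2/q + (p-q)^2/(1-q).
p = 0.2, q = 0.45, p-q = -0.25.
(p-q)^2 = 0.0625.
term1 = 0.0625/0.45 = 0.138889.
term2 = 0.0625/0.55 = 0.113636.
chi^2 = 0.138889 + 0.113636 = 0.2525

0.2525


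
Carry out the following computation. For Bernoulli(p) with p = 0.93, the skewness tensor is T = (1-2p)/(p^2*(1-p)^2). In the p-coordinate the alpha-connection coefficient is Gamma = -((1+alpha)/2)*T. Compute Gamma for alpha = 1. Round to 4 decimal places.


Skewness (Amari-Chentsov) tensor: T = (1-2p)/(p^2*(1-p)^2).
p = 0.93, 1-2p = -0.86, p^2 = 0.8649, (1-p)^2 = 0.0049.
T = -0.86/(0.8649 * 0.0049) = -202.92543.
In the p-coordinate, Gamma^(alpha) = Gamma^(0) - (alpha/2)*T with Gamma^(0) = (1/2)*g'(p) = -T/2,
so Gamma^(alpha) = -((1+alpha)/2)*T.
alpha = 1, -(1+alpha)/2 = -1.0.
Gamma = -1.0 * -202.92543 = 202.9254

202.9254


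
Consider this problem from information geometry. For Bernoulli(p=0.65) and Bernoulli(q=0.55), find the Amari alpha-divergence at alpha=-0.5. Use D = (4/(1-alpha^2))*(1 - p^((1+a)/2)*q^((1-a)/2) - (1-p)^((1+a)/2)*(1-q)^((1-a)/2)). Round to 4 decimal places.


Amari alpha-divergence:
D = (4/(1-alpha^2))*(1 - p^((1+a)/2)*q^((1-a)/2) - (1-p)^((1+a)/2)*(1-q)^((1-a)/2)).
alpha = -0.5, p = 0.65, q = 0.55.
e1 = (1+alpha)/2 = 0.25, e2 = (1-alpha)/2 = 0.75.
t1 = p^e1 * q^e2 = 0.65^0.25 * 0.55^0.75 = 0.573456.
t2 = (1-p)^e1 * (1-q)^e2 = 0.35^0.25 * 0.45^0.75 = 0.422597.
4/(1-alpha^2) = 5.333333.
D = 5.333333*(1 - 0.573456 - 0.422597) = 0.0210

0.0210


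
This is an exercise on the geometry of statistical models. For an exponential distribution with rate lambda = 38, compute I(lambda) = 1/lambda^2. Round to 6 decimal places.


Fisher information for exponential: I(lambda) = 1/lambda^2.
lambda = 38, lambda^2 = 1444.
I = 1/1444 = 0.000693

0.000693


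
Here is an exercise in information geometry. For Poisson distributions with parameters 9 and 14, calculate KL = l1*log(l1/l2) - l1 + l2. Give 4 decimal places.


KL divergence for Poisson:
KL = l1*log(l1/l2) - l1 + l2.
l1 = 9, l2 = 14.
log(9/14) = -0.441833.
l1*log(l1/l2) = 9 * -0.441833 = -3.976495.
KL = -3.976495 - 9 + 14 = 1.0235

1.0235


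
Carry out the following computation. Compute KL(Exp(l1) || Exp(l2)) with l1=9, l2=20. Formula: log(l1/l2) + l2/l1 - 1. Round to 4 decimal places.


KL divergence for exponential family:
KL = log(l1/l2) + l2/l1 - 1.
log(9/20) = -0.798508.
20/9 = 2.222222.
KL = -0.798508 + 2.222222 - 1 = 0.4237

0.4237


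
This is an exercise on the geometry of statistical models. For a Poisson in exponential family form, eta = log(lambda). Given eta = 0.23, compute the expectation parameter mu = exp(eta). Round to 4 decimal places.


Expectation parameter for Poisson exponential family:
mu = exp(eta).
eta = 0.23.
mu = exp(0.23) = 1.2586

1.2586


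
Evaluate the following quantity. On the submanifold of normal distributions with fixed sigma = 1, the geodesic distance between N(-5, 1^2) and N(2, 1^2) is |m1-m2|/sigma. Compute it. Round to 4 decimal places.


On the fixed-variance normal subfamily, geodesic distance = |m1-m2|/sigma.
|-5 - 2| = 7.
sigma = 1.
d = 7/1 = 7.0000

7.0000


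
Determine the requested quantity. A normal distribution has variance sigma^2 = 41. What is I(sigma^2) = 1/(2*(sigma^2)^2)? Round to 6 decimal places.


Fisher information for variance: I(sigma^2) = 1/(2*sigma^4).
sigma^2 = 41, so sigma^4 = 1681.
I = 1/(2*1681) = 1/3362 = 0.000297

0.000297


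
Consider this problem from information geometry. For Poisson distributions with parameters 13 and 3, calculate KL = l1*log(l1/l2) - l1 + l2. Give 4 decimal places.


KL divergence for Poisson:
KL = l1*log(l1/l2) - l1 + l2.
l1 = 13, l2 = 3.
log(13/3) = 1.466337.
l1*log(l1/l2) = 13 * 1.466337 = 19.062382.
KL = 19.062382 - 13 + 3 = 9.0624

9.0624


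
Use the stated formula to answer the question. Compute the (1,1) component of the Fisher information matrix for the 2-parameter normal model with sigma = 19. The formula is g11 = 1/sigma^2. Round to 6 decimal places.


For the 2-parameter normal family, the Fisher metric has:
  g11 = 1/sigma^2, g22 = 2/sigma^2.
sigma = 19, sigma^2 = 361.
g11 = 0.002770

0.002770


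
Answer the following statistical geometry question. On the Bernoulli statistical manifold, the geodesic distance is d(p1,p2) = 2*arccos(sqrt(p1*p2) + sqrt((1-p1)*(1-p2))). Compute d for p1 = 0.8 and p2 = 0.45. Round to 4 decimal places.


Geodesic distance on Bernoulli manifold:
d(p1,p2) = 2*arccos(sqrt(p1*p2) + sqrt((1-p1)*(1-p2))).
sqrt(p1*p2) = sqrt(0.8*0.45) = 0.6.
sqrt((1-p1)*(1-p2)) = sqrt(0.2*0.55) = 0.331662.
arg = 0.6 + 0.331662 = 0.931662.
d = 2*arccos(0.931662) = 0.7437

0.7437


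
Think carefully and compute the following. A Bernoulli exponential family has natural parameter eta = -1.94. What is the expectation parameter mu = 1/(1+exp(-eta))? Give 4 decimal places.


Dual coordinate (expectation parameter) for Bernoulli:
mu = 1/(1+exp(-eta)).
eta = -1.94.
exp(-eta) = exp(1.94) = 6.958751.
mu = 1/(1+6.958751) = 0.1256

0.1256


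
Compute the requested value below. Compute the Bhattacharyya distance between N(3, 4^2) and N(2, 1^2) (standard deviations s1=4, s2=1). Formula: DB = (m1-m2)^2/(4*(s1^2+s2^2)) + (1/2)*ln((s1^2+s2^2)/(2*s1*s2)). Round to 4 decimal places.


Bhattacharyya distance between two Gaussians:
DB = (m1-m2)^2/(4*(s1^2+s2^2)) + (1/2)*ln((s1^2+s2^2)/(2*s1*s2)).
(m1-m2)^2 = (1)^2 = 1.
s1^2+s2^2 = 16 + 1 = 17.
term1 = 1/68 = 0.014706.
term2 = 0.5*ln(17/8.0) = 0.376886.
DB = 0.014706 + 0.376886 = 0.3916

0.3916


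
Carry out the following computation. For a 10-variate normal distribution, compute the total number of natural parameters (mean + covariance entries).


Exponential family dimension calculation:
For 10-dim MVN: mean has 10 params, covariance has 10*11/2 = 55 unique entries.
Total dim = 10 + 55 = 65.

65


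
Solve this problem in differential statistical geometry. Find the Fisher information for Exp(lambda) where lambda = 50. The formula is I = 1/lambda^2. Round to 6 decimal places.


Fisher information for exponential: I(lambda) = 1/lambda^2.
lambda = 50, lambda^2 = 2500.
I = 1/2500 = 0.000400

0.000400


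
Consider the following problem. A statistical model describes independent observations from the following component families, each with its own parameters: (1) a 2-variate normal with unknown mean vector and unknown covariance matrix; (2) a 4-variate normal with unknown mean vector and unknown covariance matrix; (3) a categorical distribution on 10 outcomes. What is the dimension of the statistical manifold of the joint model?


The dimension of a statistical manifold equals the number of free
(independent) real parameters of the model. For a product of independent
blocks the parameter counts add.
- 2-variate normal: 2 (mean) + 2*3/2 = 3 (symmetric covariance) = 5.
- 4-variate normal: 4 (mean) + 4*5/2 = 10 (symmetric covariance) = 14.
- categorical on 10 outcomes (probabilities sum to 1): 10-1 = 9.
Total = 5 + 14 + 9 = 28.
Dimension = 28

28


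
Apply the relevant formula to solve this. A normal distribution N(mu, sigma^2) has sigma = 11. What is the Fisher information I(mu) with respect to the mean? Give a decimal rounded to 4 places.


The Fisher information for the mean of a normal distribution is I(mu) = 1/sigma^2.
sigma = 11, so sigma^2 = 121.
I(mu) = 1/121 = 0.0083

0.0083


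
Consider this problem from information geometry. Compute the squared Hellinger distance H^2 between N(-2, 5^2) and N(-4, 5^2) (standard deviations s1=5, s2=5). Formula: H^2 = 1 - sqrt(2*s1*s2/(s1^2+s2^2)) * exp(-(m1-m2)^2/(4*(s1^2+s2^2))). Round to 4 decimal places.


Squared Hellinger distance for Gaussians:
H^2 = 1 - sqrt(2*s1*s2/(s1^2+s2^2)) * exp(-(m1-m2)^2/(4*(s1^2+s2^2))).
s1^2 = 25, s2^2 = 25, s1^2+s2^2 = 50.
sqrt(2*5*5/(50)) = 1.0.
(m1-m2)^2 = (2)^2 = 4.
exp(-4/(4*50)) = exp(-0.02) = 0.980199.
H^2 = 1 - 1.0*0.980199 = 0.0198

0.0198


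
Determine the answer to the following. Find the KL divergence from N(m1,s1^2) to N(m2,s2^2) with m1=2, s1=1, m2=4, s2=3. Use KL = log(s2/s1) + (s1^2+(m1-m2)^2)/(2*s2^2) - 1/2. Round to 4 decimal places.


KL divergence between normal distributions:
KL = log(s2/s1) + (s1^2 + (m1-m2)^2)/(2*s2^2) - 1/2.
log(3/1) = 1.098612.
(1^2 + (2-4)^2)/(2*3^2) = (1 + 4)/18 = 0.277778.
KL = 1.098612 + 0.277778 - 0.5 = 0.8764

0.8764


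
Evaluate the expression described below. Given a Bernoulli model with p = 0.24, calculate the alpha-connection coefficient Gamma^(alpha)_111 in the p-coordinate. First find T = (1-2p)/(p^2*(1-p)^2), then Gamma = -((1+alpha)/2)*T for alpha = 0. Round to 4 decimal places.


Skewness (Amari-Chentsov) tensor: T = (1-2p)/(p^2*(1-p)^2).
p = 0.24, 1-2p = 0.52, p^2 = 0.0576, (1-p)^2 = 0.5776.
T = 0.52/(0.0576 * 0.5776) = 15.629809.
In the p-coordinate, Gamma^(alpha) = Gamma^(0) - (alpha/2)*T with Gamma^(0) = (1/2)*g'(p) = -T/2,
so Gamma^(alpha) = -((1+alpha)/2)*T.
alpha = 0, -(1+alpha)/2 = -0.5.
Gamma = -0.5 * 15.629809 = -7.8149

-7.8149


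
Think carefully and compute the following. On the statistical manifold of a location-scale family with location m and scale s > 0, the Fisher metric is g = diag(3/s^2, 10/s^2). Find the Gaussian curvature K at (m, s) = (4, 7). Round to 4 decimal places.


The metric has the form g = (A dm^2 + B ds^2)/s^2 with A = 3, B = 10.
Substitute u = sqrt(A/B)*m: g = B*(du^2 + ds^2)/s^2, i.e. B times the
Poincare upper half-plane metric, which has constant Gaussian curvature -1.
Scaling a 2D metric by a constant c divides the Gaussian curvature by c,
so K = -1/B = -1/(10) = -0.1000 everywhere (the point (m, s) = (4, 7) is irrelevant:
the curvature is constant).
The requested Gaussian curvature is K = -0.1000.

-0.1000


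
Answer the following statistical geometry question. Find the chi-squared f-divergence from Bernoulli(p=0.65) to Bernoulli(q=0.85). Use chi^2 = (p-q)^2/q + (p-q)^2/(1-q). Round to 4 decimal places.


Chi-squared divergence between Bernoulli distributions:
chi^2 = (p-q)^2/q + (p-q)^2/(1-q).
p = 0.65, q = 0.85, p-q = -0.2.
(p-q)^2 = 0.04.
term1 = 0.04/0.85 = 0.047059.
term2 = 0.04/0.15 = 0.266667.
chi^2 = 0.047059 + 0.266667 = 0.3137

0.3137


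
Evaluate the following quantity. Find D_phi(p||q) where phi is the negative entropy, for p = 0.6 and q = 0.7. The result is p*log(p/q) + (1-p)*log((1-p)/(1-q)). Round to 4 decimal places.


Bregman divergence with negative entropy generator:
D = p*log(p/q) + (1-p)*log((1-p)/(1-q)).
p = 0.6, q = 0.7.
p*log(p/q) = 0.6*log(0.6/0.7) = -0.09249.
(1-p)*log((1-p)/(1-q)) = 0.4*log(0.4/0.3) = 0.115073.
D = -0.09249 + 0.115073 = 0.0226

0.0226


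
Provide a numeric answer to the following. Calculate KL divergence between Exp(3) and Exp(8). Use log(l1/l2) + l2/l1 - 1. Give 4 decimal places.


KL divergence for exponential family:
KL = log(l1/l2) + l2/l1 - 1.
log(3/8) = -0.980829.
8/3 = 2.666667.
KL = -0.980829 + 2.666667 - 1 = 0.6858

0.6858


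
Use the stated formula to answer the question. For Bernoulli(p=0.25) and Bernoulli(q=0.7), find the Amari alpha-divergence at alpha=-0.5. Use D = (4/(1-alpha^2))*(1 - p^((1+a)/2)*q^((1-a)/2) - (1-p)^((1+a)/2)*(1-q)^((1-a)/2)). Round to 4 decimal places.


Amari alpha-divergence:
D = (4/(1-alpha^2))*(1 - p^((1+a)/2)*q^((1-a)/2) - (1-p)^((1+a)/2)*(1-q)^((1-a)/2)).
alpha = -0.5, p = 0.25, q = 0.7.
e1 = (1+alpha)/2 = 0.25, e2 = (1-alpha)/2 = 0.75.
t1 = p^e1 * q^e2 = 0.25^0.25 * 0.7^0.75 = 0.541139.
t2 = (1-p)^e1 * (1-q)^e2 = 0.75^0.25 * 0.3^0.75 = 0.37723.
4/(1-alpha^2) = 5.333333.
D = 5.333333*(1 - 0.541139 - 0.37723) = 0.4354

0.4354


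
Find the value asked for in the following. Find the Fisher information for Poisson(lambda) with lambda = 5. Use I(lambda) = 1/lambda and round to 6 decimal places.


Fisher information for Poisson: I(lambda) = 1/lambda.
lambda = 5.
I(lambda) = 1/5 = 0.200000

0.200000


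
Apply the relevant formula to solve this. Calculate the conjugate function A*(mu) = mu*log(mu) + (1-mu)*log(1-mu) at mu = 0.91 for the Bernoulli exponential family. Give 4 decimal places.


Legendre transform for Bernoulli:
A*(mu) = mu*log(mu) + (1-mu)*log(1-mu).
mu = 0.91, 1-mu = 0.09.
mu*log(mu) = 0.91*log(0.91) = -0.085823.
(1-mu)*log(1-mu) = 0.09*log(0.09) = -0.216715.
A* = -0.085823 + -0.216715 = -0.3025

-0.3025


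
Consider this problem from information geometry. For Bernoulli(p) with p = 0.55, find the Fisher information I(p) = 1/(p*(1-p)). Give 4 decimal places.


For Bernoulli(p), Fisher information is I(p) = 1/(p*(1-p)).
p = 0.55, 1-p = 0.45.
p*(1-p) = 0.2475.
I(p) = 1/0.2475 = 4.0404

4.0404


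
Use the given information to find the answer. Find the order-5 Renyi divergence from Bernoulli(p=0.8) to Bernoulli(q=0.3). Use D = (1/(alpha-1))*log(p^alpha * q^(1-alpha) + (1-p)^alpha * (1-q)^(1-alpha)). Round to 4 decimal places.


Renyi divergence of order alpha between Bernoulli distributions:
D = (1/(alpha-1))*log(p^alpha * q^(1-alpha) + (1-p)^alpha * (1-q)^(1-alpha)).
alpha = 5, p = 0.8, q = 0.3.
p^alpha * q^(1-alpha) = 0.8^5 * 0.3^-4 = 40.454321.
(1-p)^alpha * (1-q)^(1-alpha) = 0.2^5 * 0.7^-4 = 0.001333.
sum = 40.454321 + 0.001333 = 40.455654.
D = (1/4)*log(40.455654) = 0.9251

0.9251


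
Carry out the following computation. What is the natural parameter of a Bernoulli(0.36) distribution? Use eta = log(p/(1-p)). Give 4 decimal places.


Natural parameter for Bernoulli: eta = log(p/(1-p)).
p = 0.36, 1-p = 0.64.
p/(1-p) = 0.5625.
eta = log(0.5625) = -0.5754

-0.5754


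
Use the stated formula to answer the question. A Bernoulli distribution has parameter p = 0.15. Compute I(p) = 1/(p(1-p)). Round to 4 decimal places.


For Bernoulli(p), Fisher information is I(p) = 1/(p*(1-p)).
p = 0.15, 1-p = 0.85.
p*(1-p) = 0.1275.
I(p) = 1/0.1275 = 7.8431

7.8431


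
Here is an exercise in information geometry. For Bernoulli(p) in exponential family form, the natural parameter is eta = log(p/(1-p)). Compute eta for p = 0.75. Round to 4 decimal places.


Natural parameter for Bernoulli: eta = log(p/(1-p)).
p = 0.75, 1-p = 0.25.
p/(1-p) = 3.0.
eta = log(3.0) = 1.0986

1.0986


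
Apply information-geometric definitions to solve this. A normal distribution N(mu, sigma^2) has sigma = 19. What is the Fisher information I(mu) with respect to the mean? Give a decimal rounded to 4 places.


The Fisher information for the mean of a normal distribution is I(mu) = 1/sigma^2.
sigma = 19, so sigma^2 = 361.
I(mu) = 1/361 = 0.0028

0.0028


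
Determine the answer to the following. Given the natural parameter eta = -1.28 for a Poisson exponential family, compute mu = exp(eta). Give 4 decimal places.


Expectation parameter for Poisson exponential family:
mu = exp(eta).
eta = -1.28.
mu = exp(-1.28) = 0.2780

0.2780


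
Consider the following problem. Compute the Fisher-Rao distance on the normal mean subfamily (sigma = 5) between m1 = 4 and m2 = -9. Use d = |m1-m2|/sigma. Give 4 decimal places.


On the fixed-variance normal subfamily, geodesic distance = |m1-m2|/sigma.
|4 - -9| = 13.
sigma = 5.
d = 13/5 = 2.6000

2.6000


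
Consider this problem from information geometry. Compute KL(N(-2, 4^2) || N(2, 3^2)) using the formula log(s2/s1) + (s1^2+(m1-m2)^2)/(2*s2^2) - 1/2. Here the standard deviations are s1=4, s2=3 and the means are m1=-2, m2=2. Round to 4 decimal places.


KL divergence between normal distributions:
KL = log(s2/s1) + (s1^2 + (m1-m2)^2)/(2*s2^2) - 1/2.
log(3/4) = -0.287682.
(4^2 + (-2-2)^2)/(2*3^2) = (16 + 16)/18 = 1.777778.
KL = -0.287682 + 1.777778 - 0.5 = 0.9901

0.9901


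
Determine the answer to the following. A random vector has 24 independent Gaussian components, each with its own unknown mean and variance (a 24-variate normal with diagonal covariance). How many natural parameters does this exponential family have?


Exponential family dimension calculation:
Each univariate normal has two natural parameters (mu/sigma^2 and -1/(2 sigma^2)).
With 24 independent components, dim = 2 * 24 = 48.

48


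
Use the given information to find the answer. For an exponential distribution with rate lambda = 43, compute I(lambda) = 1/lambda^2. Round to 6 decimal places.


Fisher information for exponential: I(lambda) = 1/lambda^2.
lambda = 43, lambda^2 = 1849.
I = 1/1849 = 0.000541

0.000541


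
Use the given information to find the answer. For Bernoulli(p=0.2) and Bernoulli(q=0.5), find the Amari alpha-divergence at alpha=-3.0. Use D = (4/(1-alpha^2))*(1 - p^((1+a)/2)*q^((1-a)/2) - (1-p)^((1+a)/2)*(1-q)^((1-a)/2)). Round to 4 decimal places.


Amari alpha-divergence:
D = (4/(1-alpha^2))*(1 - p^((1+a)/2)*q^((1-a)/2) - (1-p)^((1+a)/2)*(1-q)^((1-a)/2)).
alpha = -3.0, p = 0.2, q = 0.5.
e1 = (1+alpha)/2 = -1.0, e2 = (1-alpha)/2 = 2.0.
t1 = p^e1 * q^e2 = 0.2^-1.0 * 0.5^2.0 = 1.25.
t2 = (1-p)^e1 * (1-q)^e2 = 0.8^-1.0 * 0.5^2.0 = 0.3125.
4/(1-alpha^2) = -0.5.
D = -0.5*(1 - 1.25 - 0.3125) = 0.2813

0.2813


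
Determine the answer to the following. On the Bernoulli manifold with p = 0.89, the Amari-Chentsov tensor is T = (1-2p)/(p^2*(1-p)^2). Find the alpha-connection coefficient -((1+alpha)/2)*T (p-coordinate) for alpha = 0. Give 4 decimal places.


Skewness (Amari-Chentsov) tensor: T = (1-2p)/(p^2*(1-p)^2).
p = 0.89, 1-2p = -0.78, p^2 = 0.7921, (1-p)^2 = 0.0121.
T = -0.78/(0.7921 * 0.0121) = -81.382161.
In the p-coordinate, Gamma^(alpha) = Gamma^(0) - (alpha/2)*T with Gamma^(0) = (1/2)*g'(p) = -T/2,
so Gamma^(alpha) = -((1+alpha)/2)*T.
alpha = 0, -(1+alpha)/2 = -0.5.
Gamma = -0.5 * -81.382161 = 40.6911

40.6911


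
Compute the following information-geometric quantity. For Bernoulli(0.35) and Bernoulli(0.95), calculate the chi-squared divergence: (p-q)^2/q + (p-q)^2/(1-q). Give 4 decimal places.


Chi-squared divergence between Bernoulli distributions:
chi^2 = (p-q)^2/q + (p-q)^2/(1-q).
p = 0.35, q = 0.95, p-q = -0.6.
(p-q)^2 = 0.36.
term1 = 0.36/0.95 = 0.378947.
term2 = 0.36/0.05 = 7.2.
chi^2 = 0.378947 + 7.2 = 7.5789

7.5789


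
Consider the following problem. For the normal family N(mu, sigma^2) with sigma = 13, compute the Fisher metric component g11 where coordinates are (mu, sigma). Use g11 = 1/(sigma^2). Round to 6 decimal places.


For the 2-parameter normal family, the Fisher metric has:
  g11 = 1/sigma^2, g22 = 2/sigma^2.
sigma = 13, sigma^2 = 169.
g11 = 0.005917

0.005917


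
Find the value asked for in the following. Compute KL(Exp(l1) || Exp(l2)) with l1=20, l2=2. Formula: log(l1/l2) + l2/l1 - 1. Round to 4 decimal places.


KL divergence for exponential family:
KL = log(l1/l2) + l2/l1 - 1.
log(20/2) = 2.302585.
2/20 = 0.1.
KL = 2.302585 + 0.1 - 1 = 1.4026

1.4026


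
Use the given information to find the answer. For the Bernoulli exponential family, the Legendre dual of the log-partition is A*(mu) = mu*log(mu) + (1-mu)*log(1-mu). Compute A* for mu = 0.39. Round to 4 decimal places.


Legendre transform for Bernoulli:
A*(mu) = mu*log(mu) + (1-mu)*log(1-mu).
mu = 0.39, 1-mu = 0.61.
mu*log(mu) = 0.39*log(0.39) = -0.367227.
(1-mu)*log(1-mu) = 0.61*log(0.61) = -0.301521.
A* = -0.367227 + -0.301521 = -0.6687

-0.6687


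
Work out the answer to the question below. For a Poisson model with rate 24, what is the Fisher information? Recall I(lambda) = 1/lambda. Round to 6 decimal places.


Fisher information for Poisson: I(lambda) = 1/lambda.
lambda = 24.
I(lambda) = 1/24 = 0.041667

0.041667


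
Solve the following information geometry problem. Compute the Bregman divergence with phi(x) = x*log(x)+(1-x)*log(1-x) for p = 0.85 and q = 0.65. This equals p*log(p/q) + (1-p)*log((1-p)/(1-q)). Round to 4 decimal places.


Bregman divergence with negative entropy generator:
D = p*log(p/q) + (1-p)*log((1-p)/(1-q)).
p = 0.85, q = 0.65.
p*log(p/q) = 0.85*log(0.85/0.65) = 0.228024.
(1-p)*log((1-p)/(1-q)) = 0.15*log(0.15/0.35) = -0.127095.
D = 0.228024 + -0.127095 = 0.1009

0.1009


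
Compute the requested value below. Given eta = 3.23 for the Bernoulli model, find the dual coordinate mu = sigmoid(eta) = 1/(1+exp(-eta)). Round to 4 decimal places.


Dual coordinate (expectation parameter) for Bernoulli:
mu = 1/(1+exp(-eta)).
eta = 3.23.
exp(-eta) = exp(-3.23) = 0.039557.
mu = 1/(1+0.039557) = 0.9619

0.9619


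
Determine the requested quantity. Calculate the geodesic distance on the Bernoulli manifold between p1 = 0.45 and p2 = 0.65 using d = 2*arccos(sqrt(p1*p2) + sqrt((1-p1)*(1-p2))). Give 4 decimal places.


Geodesic distance on Bernoulli manifold:
d(p1,p2) = 2*arccos(sqrt(p1*p2) + sqrt((1-p1)*(1-p2))).
sqrt(p1*p2) = sqrt(0.45*0.65) = 0.540833.
sqrt((1-p1)*(1-p2)) = sqrt(0.55*0.35) = 0.438748.
arg = 0.540833 + 0.438748 = 0.979581.
d = 2*arccos(0.979581) = 0.4049

0.4049


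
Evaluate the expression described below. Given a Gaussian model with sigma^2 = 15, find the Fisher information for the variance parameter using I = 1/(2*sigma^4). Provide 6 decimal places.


Fisher information for variance: I(sigma^2) = 1/(2*sigma^4).
sigma^2 = 15, so sigma^4 = 225.
I = 1/(2*225) = 1/450 = 0.002222

0.002222


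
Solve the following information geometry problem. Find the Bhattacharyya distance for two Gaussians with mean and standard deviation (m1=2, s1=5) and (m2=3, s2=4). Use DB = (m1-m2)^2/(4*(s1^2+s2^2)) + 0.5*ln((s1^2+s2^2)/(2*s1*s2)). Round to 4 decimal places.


Bhattacharyya distance between two Gaussians:
DB = (m1-m2)^2/(4*(s1^2+s2^2)) + (1/2)*ln((s1^2+s2^2)/(2*s1*s2)).
(m1-m2)^2 = (-1)^2 = 1.
s1^2+s2^2 = 25 + 16 = 41.
term1 = 1/164 = 0.006098.
term2 = 0.5*ln(41/40.0) = 0.012346.
DB = 0.006098 + 0.012346 = 0.0184

0.0184


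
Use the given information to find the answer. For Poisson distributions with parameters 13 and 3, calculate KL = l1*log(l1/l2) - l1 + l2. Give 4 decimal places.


KL divergence for Poisson:
KL = l1*log(l1/l2) - l1 + l2.
l1 = 13, l2 = 3.
log(13/3) = 1.466337.
l1*log(l1/l2) = 13 * 1.466337 = 19.062382.
KL = 19.062382 - 13 + 3 = 9.0624

9.0624


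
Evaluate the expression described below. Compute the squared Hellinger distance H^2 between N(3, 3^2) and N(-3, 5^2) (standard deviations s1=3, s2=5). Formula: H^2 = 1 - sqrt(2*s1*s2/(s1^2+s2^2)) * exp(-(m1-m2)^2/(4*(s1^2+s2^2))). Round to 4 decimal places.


Squared Hellinger distance for Gaussians:
H^2 = 1 - sqrt(2*s1*s2/(s1^2+s2^2)) * exp(-(m1-m2)^2/(4*(s1^2+s2^2))).
s1^2 = 9, s2^2 = 25, s1^2+s2^2 = 34.
sqrt(2*3*5/(34)) = 0.939336.
(m1-m2)^2 = (6)^2 = 36.
exp(-36/(4*34)) = exp(-0.264706) = 0.767432.
H^2 = 1 - 0.939336*0.767432 = 0.2791

0.2791


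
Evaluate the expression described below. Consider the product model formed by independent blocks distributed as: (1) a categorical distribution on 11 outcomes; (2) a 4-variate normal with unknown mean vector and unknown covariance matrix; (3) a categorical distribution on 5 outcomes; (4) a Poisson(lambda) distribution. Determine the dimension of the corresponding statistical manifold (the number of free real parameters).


The dimension of a statistical manifold equals the number of free
(independent) real parameters of the model. For a product of independent
blocks the parameter counts add.
- categorical on 11 outcomes (probabilities sum to 1): 11-1 = 10.
- 4-variate normal: 4 (mean) + 4*5/2 = 10 (symmetric covariance) = 14.
- categorical on 5 outcomes (probabilities sum to 1): 5-1 = 4.
- Poisson (lambda): 1.
Total = 10 + 14 + 4 + 1 = 29.
Dimension = 29

29


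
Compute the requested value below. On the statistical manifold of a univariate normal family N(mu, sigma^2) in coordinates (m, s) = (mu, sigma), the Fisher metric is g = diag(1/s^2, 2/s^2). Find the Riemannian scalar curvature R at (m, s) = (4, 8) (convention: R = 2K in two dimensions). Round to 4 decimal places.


The metric has the form g = (A dm^2 + B ds^2)/s^2 with A = 1, B = 2.
Substitute u = sqrt(A/B)*m: g = B*(du^2 + ds^2)/s^2, i.e. B times the
Poincare upper half-plane metric, which has constant Gaussian curvature -1.
Scaling a 2D metric by a constant c divides the Gaussian curvature by c,
so K = -1/B = -1/(2) = -0.5000 everywhere (the point (m, s) = (4, 8) is irrelevant:
the curvature is constant).
Scalar curvature in dimension 2: R = 2K = -2/(2) = -1.0000.

-1.0000


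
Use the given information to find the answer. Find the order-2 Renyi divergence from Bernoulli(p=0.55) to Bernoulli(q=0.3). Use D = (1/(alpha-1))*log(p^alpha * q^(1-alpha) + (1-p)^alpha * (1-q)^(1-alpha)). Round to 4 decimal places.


Renyi divergence of order alpha between Bernoulli distributions:
D = (1/(alpha-1))*log(p^alpha * q^(1-alpha) + (1-p)^alpha * (1-q)^(1-alpha)).
alpha = 2, p = 0.55, q = 0.3.
p^alpha * q^(1-alpha) = 0.55^2 * 0.3^-1 = 1.008333.
(1-p)^alpha * (1-q)^(1-alpha) = 0.45^2 * 0.7^-1 = 0.289286.
sum = 1.008333 + 0.289286 = 1.297619.
D = (1/1)*log(1.297619) = 0.2605

0.2605


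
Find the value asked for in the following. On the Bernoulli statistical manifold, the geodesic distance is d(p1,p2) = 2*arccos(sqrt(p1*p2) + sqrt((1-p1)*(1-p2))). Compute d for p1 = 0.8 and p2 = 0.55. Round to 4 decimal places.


Geodesic distance on Bernoulli manifold:
d(p1,p2) = 2*arccos(sqrt(p1*p2) + sqrt((1-p1)*(1-p2))).
sqrt(p1*p2) = sqrt(0.8*0.55) = 0.663325.
sqrt((1-p1)*(1-p2)) = sqrt(0.2*0.45) = 0.3.
arg = 0.663325 + 0.3 = 0.963325.
d = 2*arccos(0.963325) = 0.5433

0.5433


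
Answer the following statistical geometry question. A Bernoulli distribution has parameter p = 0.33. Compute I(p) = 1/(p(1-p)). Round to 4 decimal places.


For Bernoulli(p), Fisher information is I(p) = 1/(p*(1-p)).
p = 0.33, 1-p = 0.67.
p*(1-p) = 0.2211.
I(p) = 1/0.2211 = 4.5228

4.5228


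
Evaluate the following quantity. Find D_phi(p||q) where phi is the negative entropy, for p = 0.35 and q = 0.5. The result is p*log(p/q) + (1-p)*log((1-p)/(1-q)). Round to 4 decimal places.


Bregman divergence with negative entropy generator:
D = p*log(p/q) + (1-p)*log((1-p)/(1-q)).
p = 0.35, q = 0.5.
p*log(p/q) = 0.35*log(0.35/0.5) = -0.124836.
(1-p)*log((1-p)/(1-q)) = 0.65*log(0.65/0.5) = 0.170537.
D = -0.124836 + 0.170537 = 0.0457

0.0457


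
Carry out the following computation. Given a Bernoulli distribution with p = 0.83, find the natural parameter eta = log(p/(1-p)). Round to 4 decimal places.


Natural parameter for Bernoulli: eta = log(p/(1-p)).
p = 0.83, 1-p = 0.17.
p/(1-p) = 4.882353.
eta = log(4.882353) = 1.5856

1.5856


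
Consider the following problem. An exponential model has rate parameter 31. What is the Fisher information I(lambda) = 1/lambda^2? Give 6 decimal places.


Fisher information for exponential: I(lambda) = 1/lambda^2.
lambda = 31, lambda^2 = 961.
I = 1/961 = 0.001041

0.001041


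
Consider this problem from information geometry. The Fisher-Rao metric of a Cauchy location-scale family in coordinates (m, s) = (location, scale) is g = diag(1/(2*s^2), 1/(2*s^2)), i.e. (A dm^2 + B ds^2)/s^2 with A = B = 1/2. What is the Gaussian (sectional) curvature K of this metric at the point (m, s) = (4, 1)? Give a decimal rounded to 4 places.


The metric has the form g = (A dm^2 + B ds^2)/s^2 with A = 1/2, B = 1/2.
Substitute u = sqrt(A/B)*m: g = B*(du^2 + ds^2)/s^2, i.e. B times the
Poincare upper half-plane metric, which has constant Gaussian curvature -1.
Scaling a 2D metric by a constant c divides the Gaussian curvature by c,
so K = -1/B = -1/(1/2) = -2.0000 everywhere (the point (m, s) = (4, 1) is irrelevant:
the curvature is constant).
The requested Gaussian curvature is K = -2.0000.

-2.0000


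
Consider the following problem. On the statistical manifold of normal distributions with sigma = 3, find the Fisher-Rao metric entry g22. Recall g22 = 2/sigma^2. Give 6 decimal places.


For the 2-parameter normal family, the Fisher metric has:
  g11 = 1/sigma^2, g22 = 2/sigma^2.
sigma = 3, sigma^2 = 9.
g22 = 0.222222

0.222222


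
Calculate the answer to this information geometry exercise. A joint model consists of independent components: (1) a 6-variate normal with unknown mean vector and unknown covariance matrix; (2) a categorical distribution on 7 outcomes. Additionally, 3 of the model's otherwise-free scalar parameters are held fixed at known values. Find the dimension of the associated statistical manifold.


The dimension of a statistical manifold equals the number of free
(independent) real parameters of the model. For a product of independent
blocks the parameter counts add.
- 6-variate normal: 6 (mean) + 6*7/2 = 21 (symmetric covariance) = 27.
- categorical on 7 outcomes (probabilities sum to 1): 7-1 = 6.
Total = 27 + 6 = 33.
3 parameter(s) fixed at known values: 33 - 3 = 30.
Dimension = 30

30


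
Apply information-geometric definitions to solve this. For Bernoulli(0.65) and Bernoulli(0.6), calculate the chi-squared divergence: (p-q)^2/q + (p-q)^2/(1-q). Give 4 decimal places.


Chi-squared divergence between Bernoulli distributions:
chi^2 = (p-q)^2/q + (p-q)^2/(1-q).
p = 0.65, q = 0.6, p-q = 0.05.
(p-q)^2 = 0.0025.
term1 = 0.0025/0.6 = 0.004167.
term2 = 0.0025/0.4 = 0.00625.
chi^2 = 0.004167 + 0.00625 = 0.0104

0.0104


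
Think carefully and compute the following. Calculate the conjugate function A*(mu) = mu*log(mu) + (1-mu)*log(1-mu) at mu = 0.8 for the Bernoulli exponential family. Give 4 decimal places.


Legendre transform for Bernoulli:
A*(mu) = mu*log(mu) + (1-mu)*log(1-mu).
mu = 0.8, 1-mu = 0.2.
mu*log(mu) = 0.8*log(0.8) = -0.178515.
(1-mu)*log(1-mu) = 0.2*log(0.2) = -0.321888.
A* = -0.178515 + -0.321888 = -0.5004

-0.5004


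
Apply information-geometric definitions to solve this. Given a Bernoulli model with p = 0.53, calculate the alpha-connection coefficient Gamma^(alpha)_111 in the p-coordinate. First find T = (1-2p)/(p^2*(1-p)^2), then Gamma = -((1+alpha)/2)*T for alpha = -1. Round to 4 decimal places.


Skewness (Amari-Chentsov) tensor: T = (1-2p)/(p^2*(1-p)^2).
p = 0.53, 1-2p = -0.06, p^2 = 0.2809, (1-p)^2 = 0.2209.
T = -0.06/(0.2809 * 0.2209) = -0.96695.
In the p-coordinate, Gamma^(alpha) = Gamma^(0) - (alpha/2)*T with Gamma^(0) = (1/2)*g'(p) = -T/2,
so Gamma^(alpha) = -((1+alpha)/2)*T.
alpha = -1, -(1+alpha)/2 = 0.0.
Gamma = 0.0 * -0.96695 = 0.0000

0.0000


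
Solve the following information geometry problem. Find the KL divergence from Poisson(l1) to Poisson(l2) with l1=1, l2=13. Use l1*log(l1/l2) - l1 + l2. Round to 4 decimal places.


KL divergence for Poisson:
KL = l1*log(l1/l2) - l1 + l2.
l1 = 1, l2 = 13.
log(1/13) = -2.564949.
l1*log(l1/l2) = 1 * -2.564949 = -2.564949.
KL = -2.564949 - 1 + 13 = 9.4351

9.4351


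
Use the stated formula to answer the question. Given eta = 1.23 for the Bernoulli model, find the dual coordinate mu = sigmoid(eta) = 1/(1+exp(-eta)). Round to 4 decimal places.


Dual coordinate (expectation parameter) for Bernoulli:
mu = 1/(1+exp(-eta)).
eta = 1.23.
exp(-eta) = exp(-1.23) = 0.292293.
mu = 1/(1+0.292293) = 0.7738

0.7738


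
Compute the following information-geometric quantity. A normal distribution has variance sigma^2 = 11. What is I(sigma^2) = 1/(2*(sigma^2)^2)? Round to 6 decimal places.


Fisher information for variance: I(sigma^2) = 1/(2*sigma^4).
sigma^2 = 11, so sigma^4 = 121.
I = 1/(2*121) = 1/242 = 0.004132

0.004132
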